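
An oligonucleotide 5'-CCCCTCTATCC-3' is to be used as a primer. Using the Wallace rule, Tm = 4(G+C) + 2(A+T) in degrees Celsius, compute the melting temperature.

Base counts: G=0, T=3, A=1, C=7
A+T = 4, G+C = 7
Tm = 4·7 + 2·4 = 28 + 8 = 36°C

36°C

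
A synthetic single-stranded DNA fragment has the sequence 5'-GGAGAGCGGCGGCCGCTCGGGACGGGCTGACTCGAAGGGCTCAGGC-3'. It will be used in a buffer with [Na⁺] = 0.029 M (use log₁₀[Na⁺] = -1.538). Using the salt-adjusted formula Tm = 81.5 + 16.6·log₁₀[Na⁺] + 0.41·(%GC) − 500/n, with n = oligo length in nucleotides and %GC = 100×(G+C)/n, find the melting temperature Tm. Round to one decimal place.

Length n = 46. C=13, T=4, A=7, G=22
G+C = 35, so %GC = 35/46 × 100 = 76.087%
Salt term: 16.6 × (-1.538) = -25.531
GC term: 0.41 × 76.087 = 31.196; length term: −500/46 = −10.87
Tm = 81.5 + (-25.531) + 31.196 − 10.87 = 76.295 → 76.3°C

76.3°C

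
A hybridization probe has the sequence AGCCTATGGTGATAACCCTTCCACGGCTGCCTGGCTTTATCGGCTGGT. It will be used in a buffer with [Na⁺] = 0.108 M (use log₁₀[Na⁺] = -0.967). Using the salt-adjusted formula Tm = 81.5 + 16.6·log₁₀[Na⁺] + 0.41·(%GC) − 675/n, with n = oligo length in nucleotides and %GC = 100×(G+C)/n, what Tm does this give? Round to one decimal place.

74.4°C

Length n = 48. Base counts: G=13, A=7, C=14, T=14
G+C = 27, so %GC = 27/48 × 100 = 56.25%
Salt term: 16.6 × (-0.967) = -16.052
GC term: 0.41 × 56.25 = 23.062; length term: −675/48 = −14.062
Tm = 81.5 + (-16.052) + 23.062 − 14.062 = 74.448 → 74.4°C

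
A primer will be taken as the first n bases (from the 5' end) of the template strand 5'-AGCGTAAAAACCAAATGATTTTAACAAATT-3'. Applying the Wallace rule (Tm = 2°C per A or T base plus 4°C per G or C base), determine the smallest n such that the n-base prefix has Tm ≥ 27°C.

First 10 bases: AGCGTAAAAA → Tm = 26°C (< 27°C)
First 11 bases: AGCGTAAAAAC → Tm = 30°C (≥ 27°C)
Since every base adds ≥2°C, Tm only increases with n, so the threshold is first crossed at n = 11.

n = 11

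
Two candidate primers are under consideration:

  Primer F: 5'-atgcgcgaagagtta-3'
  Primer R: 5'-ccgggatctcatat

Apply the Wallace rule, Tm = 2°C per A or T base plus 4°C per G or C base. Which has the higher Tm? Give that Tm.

Primer F: A+T=8, G+C=7 → Tm = 2(8)+4(7) = 44°C
Primer R: A+T=7, G+C=7 → Tm = 2(7)+4(7) = 42°C
44°C vs 42°C → primer F is higher.

Primer F, 44°C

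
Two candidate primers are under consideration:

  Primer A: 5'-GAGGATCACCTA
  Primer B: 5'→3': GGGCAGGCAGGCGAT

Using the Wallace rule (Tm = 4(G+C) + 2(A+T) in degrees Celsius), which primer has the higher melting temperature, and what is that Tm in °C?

Primer A: A+T=6, G+C=6 → Tm = 2(6)+4(6) = 36°C
Primer B: A+T=4, G+C=11 → Tm = 2(4)+4(11) = 52°C
36°C vs 52°C → primer B is higher.

Primer B, 52°C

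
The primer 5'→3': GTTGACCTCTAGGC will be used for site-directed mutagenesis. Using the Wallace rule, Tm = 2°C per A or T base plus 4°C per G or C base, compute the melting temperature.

T=4, A=2, C=4, G=4
So N_AT = 6 and N_GC = 8.
Tm = 2(6) + 4(8) = 12 + 32 = 44°C

44°C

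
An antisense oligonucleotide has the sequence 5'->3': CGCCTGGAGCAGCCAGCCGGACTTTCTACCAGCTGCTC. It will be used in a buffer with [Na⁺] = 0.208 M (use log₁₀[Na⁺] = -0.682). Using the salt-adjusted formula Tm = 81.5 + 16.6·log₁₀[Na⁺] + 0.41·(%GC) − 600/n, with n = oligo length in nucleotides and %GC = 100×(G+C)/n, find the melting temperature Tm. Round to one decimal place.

Length n = 38. Base counts: T=7, C=15, A=6, G=10
G+C = 25, so %GC = 25/38 × 100 = 65.789%
Salt term: 16.6 × (-0.682) = -11.321
GC term: 0.41 × 65.789 = 26.973; length term: −600/38 = −15.789
Tm = 81.5 + (-11.321) + 26.973 − 15.789 = 81.363 → 81.4°C

81.4°C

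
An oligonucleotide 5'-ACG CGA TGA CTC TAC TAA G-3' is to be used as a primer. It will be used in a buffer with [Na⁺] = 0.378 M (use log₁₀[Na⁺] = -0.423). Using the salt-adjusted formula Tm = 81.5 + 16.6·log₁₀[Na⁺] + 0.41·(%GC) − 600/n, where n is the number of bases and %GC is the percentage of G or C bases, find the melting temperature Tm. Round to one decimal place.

Length n = 19. Counting bases: T=4, A=6, G=4, C=5
G+C = 9, so %GC = 9/19 × 100 = 47.368%
Salt term: 16.6 × (-0.423) = -7.022
GC term: 0.41 × 47.368 = 19.421; length term: −600/19 = −31.579
Tm = 81.5 + (-7.022) + 19.421 − 31.579 = 62.32 → 62.3°C

62.3°C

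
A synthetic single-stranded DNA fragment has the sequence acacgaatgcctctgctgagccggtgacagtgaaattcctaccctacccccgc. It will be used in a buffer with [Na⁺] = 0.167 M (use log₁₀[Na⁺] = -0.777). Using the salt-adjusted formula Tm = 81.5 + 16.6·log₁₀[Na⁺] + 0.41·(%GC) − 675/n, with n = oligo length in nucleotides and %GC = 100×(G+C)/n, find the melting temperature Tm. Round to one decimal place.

Length n = 53. Scanning the sequence gives G=11, T=10, A=12, C=20.
G+C = 31, so %GC = 31/53 × 100 = 58.491%
Salt term: 16.6 × (-0.777) = -12.898
GC term: 0.41 × 58.491 = 23.981; length term: −675/53 = −12.736
Tm = 81.5 + (-12.898) + 23.981 − 12.736 = 79.847 → 79.8°C

79.8°C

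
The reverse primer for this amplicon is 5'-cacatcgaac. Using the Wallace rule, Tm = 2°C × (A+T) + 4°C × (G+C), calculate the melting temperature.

Counting bases: T=1, G=1, A=4, C=4
A+T = 5, G+C = 5
Tm = 2×5 + 4×5 = 30°C

30°C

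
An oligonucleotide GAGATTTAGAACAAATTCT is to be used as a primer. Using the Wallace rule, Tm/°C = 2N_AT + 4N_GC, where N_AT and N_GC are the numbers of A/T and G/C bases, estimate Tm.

48°C

Counting bases: A=8, C=2, G=3, T=6
A+T = 14, G+C = 5
Tm = 2(14) + 4(5) = 28 + 20 = 48°C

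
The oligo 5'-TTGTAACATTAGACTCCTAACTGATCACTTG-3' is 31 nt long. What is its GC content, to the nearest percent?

Scanning the sequence gives A=9, T=11, G=4, C=7.
G+C = 4 + 7 = 11 out of 31 bases
%GC = 11/31 × 100 = 35.48% ≈ 35%

35%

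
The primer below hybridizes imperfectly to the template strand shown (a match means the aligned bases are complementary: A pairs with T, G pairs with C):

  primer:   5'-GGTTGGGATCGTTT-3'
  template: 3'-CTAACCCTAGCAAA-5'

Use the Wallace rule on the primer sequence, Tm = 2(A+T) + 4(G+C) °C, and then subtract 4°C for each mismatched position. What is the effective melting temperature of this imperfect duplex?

Primer base counts: A=1, T=6, G=6, C=1 → A+T=7, G+C=7
Perfect-match Tm = 2(7) + 4(7) = 14 + 28 = 42°C
Mismatches (positions where the bases are not complementary): 1 (at position 2)
Effective Tm = 42 − 1×4 = 42 − 4 = 38°C

38°C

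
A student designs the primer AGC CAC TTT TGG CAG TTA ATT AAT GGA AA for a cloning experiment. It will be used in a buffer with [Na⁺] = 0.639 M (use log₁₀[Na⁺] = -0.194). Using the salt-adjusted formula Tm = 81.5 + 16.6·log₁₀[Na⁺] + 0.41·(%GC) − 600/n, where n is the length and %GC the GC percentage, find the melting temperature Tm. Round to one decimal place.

71.7°C

Length n = 29. Scanning the sequence gives G=6, T=9, A=10, C=4.
G+C = 10, so %GC = 10/29 × 100 = 34.483%
Salt term: 16.6 × (-0.194) = -3.22
GC term: 0.41 × 34.483 = 14.138; length term: −600/29 = −20.69
Tm = 81.5 + (-3.22) + 14.138 − 20.69 = 71.728 → 71.7°C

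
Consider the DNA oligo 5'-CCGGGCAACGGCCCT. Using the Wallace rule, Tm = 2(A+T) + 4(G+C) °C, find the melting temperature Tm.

A=2, C=7, T=1, G=5
So N_AT = 3 and N_GC = 12.
Tm = 2(3) + 4(12) = 6 + 48 = 54°C

54°C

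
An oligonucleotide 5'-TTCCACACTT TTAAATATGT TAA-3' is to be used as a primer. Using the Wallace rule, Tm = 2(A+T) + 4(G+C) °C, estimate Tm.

Counting bases: A=8, C=4, G=1, T=10
So N_AT = 18 and N_GC = 5.
Tm = 2×18 + 4×5 = 56°C

56°C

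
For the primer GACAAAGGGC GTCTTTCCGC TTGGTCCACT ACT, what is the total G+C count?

Counting bases: C=10, T=9, A=6, G=8
G+C = 8 + 10 = 18

18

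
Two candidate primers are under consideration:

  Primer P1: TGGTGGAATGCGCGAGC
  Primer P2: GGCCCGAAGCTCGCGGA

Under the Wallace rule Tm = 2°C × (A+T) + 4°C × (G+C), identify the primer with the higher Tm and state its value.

Primer P2, 60°C

Primer P1: A+T=6, G+C=11 → Tm = 2(6)+4(11) = 56°C
Primer P2: A+T=4, G+C=13 → Tm = 2(4)+4(13) = 60°C
56°C vs 60°C → primer P2 is higher.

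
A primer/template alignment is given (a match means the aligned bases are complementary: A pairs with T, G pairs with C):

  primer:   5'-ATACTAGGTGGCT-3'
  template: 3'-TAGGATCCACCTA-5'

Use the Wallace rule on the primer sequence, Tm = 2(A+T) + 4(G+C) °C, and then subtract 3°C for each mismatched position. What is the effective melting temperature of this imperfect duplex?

Primer base counts: A=3, T=4, G=4, C=2 → A+T=7, G+C=6
Perfect-match Tm = 2(7) + 4(6) = 14 + 24 = 38°C
Mismatches (positions where the bases are not complementary): 2 (at positions 3, 12)
Effective Tm = 38 − 2×3 = 38 − 6 = 32°C

32°C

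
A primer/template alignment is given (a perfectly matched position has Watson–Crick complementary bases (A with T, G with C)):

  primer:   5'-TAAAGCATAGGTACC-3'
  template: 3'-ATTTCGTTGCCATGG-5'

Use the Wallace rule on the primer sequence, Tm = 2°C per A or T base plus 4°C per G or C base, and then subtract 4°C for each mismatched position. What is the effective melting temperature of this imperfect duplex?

34°C

Primer base counts: A=6, T=3, G=3, C=3 → A+T=9, G+C=6
Perfect-match Tm = 2(9) + 4(6) = 18 + 24 = 42°C
Mismatches (positions where the bases are not complementary): 2 (at positions 8, 9)
Effective Tm = 42 − 2×4 = 42 − 8 = 34°C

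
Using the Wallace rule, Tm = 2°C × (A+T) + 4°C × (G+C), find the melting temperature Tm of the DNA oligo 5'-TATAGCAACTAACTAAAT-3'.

44°C

A=9, G=1, T=5, C=3
AT pairs contribute 14, GC pairs contribute 4.
Tm = 2×14 + 4×4 = 44°C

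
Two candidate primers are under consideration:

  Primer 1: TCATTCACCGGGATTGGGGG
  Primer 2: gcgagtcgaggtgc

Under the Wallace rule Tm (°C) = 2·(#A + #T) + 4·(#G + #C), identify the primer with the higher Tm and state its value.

Primer 1, 64°C

Primer 1: A+T=8, G+C=12 → Tm = 2(8)+4(12) = 64°C
Primer 2: A+T=4, G+C=10 → Tm = 2(4)+4(10) = 48°C
64°C vs 48°C → primer 1 is higher.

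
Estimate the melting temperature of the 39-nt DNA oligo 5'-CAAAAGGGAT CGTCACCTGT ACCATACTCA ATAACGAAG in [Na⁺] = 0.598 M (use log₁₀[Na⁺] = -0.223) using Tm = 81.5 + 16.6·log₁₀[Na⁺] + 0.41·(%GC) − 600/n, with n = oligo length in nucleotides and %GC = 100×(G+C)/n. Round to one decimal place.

Length n = 39. Counting bases: G=7, C=10, A=15, T=7
G+C = 17, so %GC = 17/39 × 100 = 43.59%
Salt term: 16.6 × (-0.223) = -3.702
GC term: 0.41 × 43.59 = 17.872; length term: −600/39 = −15.385
Tm = 81.5 + (-3.702) + 17.872 − 15.385 = 80.285 → 80.3°C

80.3°C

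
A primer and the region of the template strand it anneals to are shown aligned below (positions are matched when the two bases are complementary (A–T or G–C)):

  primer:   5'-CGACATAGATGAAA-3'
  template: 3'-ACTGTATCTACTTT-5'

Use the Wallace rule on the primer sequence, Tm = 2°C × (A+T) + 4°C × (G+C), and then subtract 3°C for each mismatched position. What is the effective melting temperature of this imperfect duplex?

Primer base counts: A=7, T=2, G=3, C=2 → A+T=9, G+C=5
Perfect-match Tm = 2(9) + 4(5) = 18 + 20 = 38°C
Mismatches (positions where the bases are not complementary): 1 (at position 1)
Effective Tm = 38 − 1×3 = 38 − 3 = 35°C

35°C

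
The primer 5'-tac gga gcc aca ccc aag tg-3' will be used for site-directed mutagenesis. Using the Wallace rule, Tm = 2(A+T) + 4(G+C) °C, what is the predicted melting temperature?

64°C

Counting bases: A=6, T=2, G=5, C=7
A+T = 8, G+C = 12
Tm = 2×8 + 4×12 = 64°C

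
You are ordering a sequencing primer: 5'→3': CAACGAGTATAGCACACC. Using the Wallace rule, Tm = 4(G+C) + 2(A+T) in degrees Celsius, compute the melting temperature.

Counting bases: C=6, G=3, T=2, A=7
So N_AT = 9 and N_GC = 9.
Tm = 4·9 + 2·9 = 36 + 18 = 54°C

54°C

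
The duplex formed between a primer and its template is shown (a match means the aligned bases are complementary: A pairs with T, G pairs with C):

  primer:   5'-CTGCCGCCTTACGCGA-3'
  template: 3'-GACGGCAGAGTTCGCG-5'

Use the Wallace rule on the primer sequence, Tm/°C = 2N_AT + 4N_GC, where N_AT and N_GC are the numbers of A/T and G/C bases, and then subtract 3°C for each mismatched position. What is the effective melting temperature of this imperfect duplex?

42°C

Primer base counts: A=2, T=3, G=4, C=7 → A+T=5, G+C=11
Perfect-match Tm = 2(5) + 4(11) = 10 + 44 = 54°C
Mismatches (positions where the bases are not complementary): 4 (at positions 7, 10, 12, 16)
Effective Tm = 54 − 4×3 = 54 − 12 = 42°C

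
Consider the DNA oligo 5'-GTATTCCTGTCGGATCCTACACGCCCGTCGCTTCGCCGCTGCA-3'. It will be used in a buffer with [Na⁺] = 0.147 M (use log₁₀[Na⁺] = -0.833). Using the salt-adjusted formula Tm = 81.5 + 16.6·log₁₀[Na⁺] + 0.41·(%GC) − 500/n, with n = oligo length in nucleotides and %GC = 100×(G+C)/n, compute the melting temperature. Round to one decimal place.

Length n = 43. Base counts: C=17, A=5, G=10, T=11
G+C = 27, so %GC = 27/43 × 100 = 62.791%
Salt term: 16.6 × (-0.833) = -13.828
GC term: 0.41 × 62.791 = 25.744; length term: −500/43 = −11.628
Tm = 81.5 + (-13.828) + 25.744 − 11.628 = 81.788 → 81.8°C

81.8°C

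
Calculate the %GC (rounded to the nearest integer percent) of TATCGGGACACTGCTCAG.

C=5, A=4, T=4, G=5
G+C = 5 + 5 = 10 out of 18 bases
%GC = 10/18 × 100 = 55.56% ≈ 56%

56%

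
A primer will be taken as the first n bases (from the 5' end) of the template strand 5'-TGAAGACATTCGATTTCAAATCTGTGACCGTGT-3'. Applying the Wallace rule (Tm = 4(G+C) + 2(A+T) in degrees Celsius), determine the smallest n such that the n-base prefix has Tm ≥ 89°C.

n = 32

First 31 bases: TGAAGACATTCGATTTCAAATCTGTGACCGT → Tm = 86°C (< 89°C)
First 32 bases: TGAAGACATTCGATTTCAAATCTGTGACCGTG → Tm = 90°C (≥ 89°C)
Since every base adds ≥2°C, Tm only increases with n, so the threshold is first crossed at n = 32.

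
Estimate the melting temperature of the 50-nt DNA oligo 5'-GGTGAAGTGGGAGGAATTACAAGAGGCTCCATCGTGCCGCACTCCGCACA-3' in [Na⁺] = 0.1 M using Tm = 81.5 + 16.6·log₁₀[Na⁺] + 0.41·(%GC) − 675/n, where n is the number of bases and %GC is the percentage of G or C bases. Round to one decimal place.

75.2°C

Length n = 50. Counting bases: A=13, T=8, C=13, G=16
G+C = 29, so %GC = 29/50 × 100 = 58%
Salt term: 16.6 × (-1) = -16.6
GC term: 0.41 × 58 = 23.78; length term: −675/50 = −13.5
Tm = 81.5 + (-16.6) + 23.78 − 13.5 = 75.18 → 75.2°C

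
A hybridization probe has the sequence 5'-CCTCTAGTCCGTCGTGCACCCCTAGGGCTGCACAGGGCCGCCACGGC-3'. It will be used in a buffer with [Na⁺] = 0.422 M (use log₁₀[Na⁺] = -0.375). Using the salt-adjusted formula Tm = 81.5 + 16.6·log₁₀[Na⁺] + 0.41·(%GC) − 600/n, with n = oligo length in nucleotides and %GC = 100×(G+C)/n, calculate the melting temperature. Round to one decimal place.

Length n = 47. Counting bases: A=6, C=20, G=14, T=7
G+C = 34, so %GC = 34/47 × 100 = 72.34%
Salt term: 16.6 × (-0.375) = -6.225
GC term: 0.41 × 72.34 = 29.659; length term: −600/47 = −12.766
Tm = 81.5 + (-6.225) + 29.659 − 12.766 = 92.168 → 92.2°C

92.2°C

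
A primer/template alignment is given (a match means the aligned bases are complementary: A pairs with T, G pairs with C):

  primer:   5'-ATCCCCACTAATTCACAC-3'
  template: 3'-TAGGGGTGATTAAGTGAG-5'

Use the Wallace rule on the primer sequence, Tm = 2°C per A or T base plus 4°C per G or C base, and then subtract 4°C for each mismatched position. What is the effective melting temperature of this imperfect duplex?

48°C

Primer base counts: A=6, T=4, G=0, C=8 → A+T=10, G+C=8
Perfect-match Tm = 2(10) + 4(8) = 20 + 32 = 52°C
Mismatches (positions where the bases are not complementary): 1 (at position 17)
Effective Tm = 52 − 1×4 = 52 − 4 = 48°C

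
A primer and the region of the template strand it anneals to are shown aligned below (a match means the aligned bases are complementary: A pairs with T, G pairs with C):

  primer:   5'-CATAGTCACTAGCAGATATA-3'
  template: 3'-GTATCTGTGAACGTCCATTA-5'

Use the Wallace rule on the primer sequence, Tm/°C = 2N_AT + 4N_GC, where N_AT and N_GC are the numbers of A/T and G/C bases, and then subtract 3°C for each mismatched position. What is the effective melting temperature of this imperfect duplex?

39°C

Primer base counts: A=8, T=5, G=3, C=4 → A+T=13, G+C=7
Perfect-match Tm = 2(13) + 4(7) = 26 + 28 = 54°C
Mismatches (positions where the bases are not complementary): 5 (at positions 6, 11, 16, 19, 20)
Effective Tm = 54 − 5×3 = 54 − 15 = 39°C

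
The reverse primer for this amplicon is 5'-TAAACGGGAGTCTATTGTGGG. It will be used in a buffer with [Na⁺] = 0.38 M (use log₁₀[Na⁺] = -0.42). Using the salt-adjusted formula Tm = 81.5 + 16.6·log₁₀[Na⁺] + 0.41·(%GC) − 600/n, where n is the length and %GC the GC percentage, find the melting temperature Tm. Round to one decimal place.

65.5°C

Length n = 21. Scanning the sequence gives T=6, A=5, G=8, C=2.
G+C = 10, so %GC = 10/21 × 100 = 47.619%
Salt term: 16.6 × (-0.42) = -6.972
GC term: 0.41 × 47.619 = 19.524; length term: −600/21 = −28.571
Tm = 81.5 + (-6.972) + 19.524 − 28.571 = 65.481 → 65.5°C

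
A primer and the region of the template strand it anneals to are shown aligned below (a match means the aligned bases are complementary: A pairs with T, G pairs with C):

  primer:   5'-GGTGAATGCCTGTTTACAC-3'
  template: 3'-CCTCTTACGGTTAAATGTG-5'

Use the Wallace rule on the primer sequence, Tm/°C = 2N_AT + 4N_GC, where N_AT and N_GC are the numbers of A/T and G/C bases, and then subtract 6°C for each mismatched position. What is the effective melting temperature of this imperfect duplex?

Primer base counts: A=4, T=6, G=5, C=4 → A+T=10, G+C=9
Perfect-match Tm = 2(10) + 4(9) = 20 + 36 = 56°C
Mismatches (positions where the bases are not complementary): 3 (at positions 3, 11, 12)
Effective Tm = 56 − 3×6 = 56 − 18 = 38°C

38°C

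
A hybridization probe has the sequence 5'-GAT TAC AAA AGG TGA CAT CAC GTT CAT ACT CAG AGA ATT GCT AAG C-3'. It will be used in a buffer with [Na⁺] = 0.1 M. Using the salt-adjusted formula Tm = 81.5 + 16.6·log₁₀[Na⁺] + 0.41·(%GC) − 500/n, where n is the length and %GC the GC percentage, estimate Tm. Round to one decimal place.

70.1°C

Length n = 46. A=17, G=9, C=9, T=11
G+C = 18, so %GC = 18/46 × 100 = 39.13%
Salt term: 16.6 × (-1) = -16.6
GC term: 0.41 × 39.13 = 16.043; length term: −500/46 = −10.87
Tm = 81.5 + (-16.6) + 16.043 − 10.87 = 70.073 → 70.1°C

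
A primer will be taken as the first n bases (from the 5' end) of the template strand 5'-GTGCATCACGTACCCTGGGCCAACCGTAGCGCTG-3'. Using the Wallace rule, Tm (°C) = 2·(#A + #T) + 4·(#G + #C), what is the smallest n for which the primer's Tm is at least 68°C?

n = 21

First 20 bases: GTGCATCACGTACCCTGGGC → Tm = 66°C (< 68°C)
First 21 bases: GTGCATCACGTACCCTGGGCC → Tm = 70°C (≥ 68°C)
Each additional base adds 2°C (A/T) or 4°C (G/C), so Tm is non-decreasing in n; n = 21 is the first length to reach 68°C.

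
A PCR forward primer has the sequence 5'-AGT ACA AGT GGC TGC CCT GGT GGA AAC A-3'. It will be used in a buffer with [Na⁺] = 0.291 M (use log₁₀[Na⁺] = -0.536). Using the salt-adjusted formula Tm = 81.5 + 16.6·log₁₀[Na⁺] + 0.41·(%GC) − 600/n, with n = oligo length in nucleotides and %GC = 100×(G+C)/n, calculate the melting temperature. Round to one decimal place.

Length n = 28. Counting bases: A=8, C=6, T=5, G=9
G+C = 15, so %GC = 15/28 × 100 = 53.571%
Salt term: 16.6 × (-0.536) = -8.898
GC term: 0.41 × 53.571 = 21.964; length term: −600/28 = −21.429
Tm = 81.5 + (-8.898) + 21.964 − 21.429 = 73.137 → 73.1°C

73.1°C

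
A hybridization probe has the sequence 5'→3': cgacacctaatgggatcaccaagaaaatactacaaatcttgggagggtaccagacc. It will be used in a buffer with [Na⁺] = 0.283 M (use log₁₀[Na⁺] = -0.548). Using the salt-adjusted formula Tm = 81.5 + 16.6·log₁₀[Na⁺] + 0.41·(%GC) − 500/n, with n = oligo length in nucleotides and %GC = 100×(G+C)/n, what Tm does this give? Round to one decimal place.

82.5°C

Length n = 56. Base counts: T=9, G=12, A=21, C=14
G+C = 26, so %GC = 26/56 × 100 = 46.429%
Salt term: 16.6 × (-0.548) = -9.097
GC term: 0.41 × 46.429 = 19.036; length term: −500/56 = −8.929
Tm = 81.5 + (-9.097) + 19.036 − 8.929 = 82.51 → 82.5°C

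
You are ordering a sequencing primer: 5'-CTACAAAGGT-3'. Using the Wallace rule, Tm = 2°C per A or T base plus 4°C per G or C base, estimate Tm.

28°C

Scanning the sequence gives T=2, A=4, C=2, G=2.
A+T = 6, G+C = 4
Tm = 2×6 + 4×4 = 28°C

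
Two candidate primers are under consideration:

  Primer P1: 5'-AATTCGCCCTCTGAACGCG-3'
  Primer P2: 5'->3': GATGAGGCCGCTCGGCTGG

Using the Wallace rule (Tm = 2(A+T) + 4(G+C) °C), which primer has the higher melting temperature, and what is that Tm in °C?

Primer P2, 66°C

Primer P1: A+T=8, G+C=11 → Tm = 2(8)+4(11) = 60°C
Primer P2: A+T=5, G+C=14 → Tm = 2(5)+4(14) = 66°C
60°C vs 66°C → primer P2 is higher.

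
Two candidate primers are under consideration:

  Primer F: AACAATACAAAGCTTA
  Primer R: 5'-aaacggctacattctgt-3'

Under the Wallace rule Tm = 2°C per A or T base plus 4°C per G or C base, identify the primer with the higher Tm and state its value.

Primer F: A+T=12, G+C=4 → Tm = 2(12)+4(4) = 40°C
Primer R: A+T=10, G+C=7 → Tm = 2(10)+4(7) = 48°C
40°C vs 48°C → primer R is higher.

Primer R, 48°C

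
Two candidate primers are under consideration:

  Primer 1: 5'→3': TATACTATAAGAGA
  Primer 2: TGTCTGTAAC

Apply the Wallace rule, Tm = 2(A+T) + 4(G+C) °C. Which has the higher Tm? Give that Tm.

Primer 1, 34°C

Primer 1: A+T=11, G+C=3 → Tm = 2(11)+4(3) = 34°C
Primer 2: A+T=6, G+C=4 → Tm = 2(6)+4(4) = 28°C
34°C vs 28°C → primer 1 is higher.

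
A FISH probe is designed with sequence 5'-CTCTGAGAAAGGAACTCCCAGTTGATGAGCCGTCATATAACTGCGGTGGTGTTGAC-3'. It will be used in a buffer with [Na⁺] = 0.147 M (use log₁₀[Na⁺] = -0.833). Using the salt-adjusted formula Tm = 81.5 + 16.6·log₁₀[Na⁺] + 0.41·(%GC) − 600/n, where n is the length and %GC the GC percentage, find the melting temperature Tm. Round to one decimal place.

77.5°C

Length n = 56. Base counts: A=14, C=12, G=16, T=14
G+C = 28, so %GC = 28/56 × 100 = 50%
Salt term: 16.6 × (-0.833) = -13.828
GC term: 0.41 × 50 = 20.5; length term: −600/56 = −10.714
Tm = 81.5 + (-13.828) + 20.5 − 10.714 = 77.458 → 77.5°C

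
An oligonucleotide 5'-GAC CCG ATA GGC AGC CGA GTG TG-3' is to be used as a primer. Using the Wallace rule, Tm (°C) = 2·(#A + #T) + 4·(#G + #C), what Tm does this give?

Base counts: G=9, A=5, C=6, T=3
A+T = 8, G+C = 15
Tm = 2(8) + 4(15) = 16 + 60 = 76°C

76°C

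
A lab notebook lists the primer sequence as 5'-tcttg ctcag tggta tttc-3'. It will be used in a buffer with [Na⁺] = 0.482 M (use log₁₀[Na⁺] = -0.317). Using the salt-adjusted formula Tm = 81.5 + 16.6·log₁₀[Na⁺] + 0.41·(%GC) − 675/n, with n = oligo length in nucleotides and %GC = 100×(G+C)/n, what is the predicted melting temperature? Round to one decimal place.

Length n = 19. Scanning the sequence gives T=9, C=4, A=2, G=4.
G+C = 8, so %GC = 8/19 × 100 = 42.105%
Salt term: 16.6 × (-0.317) = -5.262
GC term: 0.41 × 42.105 = 17.263; length term: −675/19 = −35.526
Tm = 81.5 + (-5.262) + 17.263 − 35.526 = 57.975 → 58.0°C

58.0°C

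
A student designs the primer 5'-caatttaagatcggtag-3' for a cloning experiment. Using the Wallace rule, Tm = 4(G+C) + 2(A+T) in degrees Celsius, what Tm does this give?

46°C

Counting bases: A=6, T=5, G=4, C=2
So N_AT = 11 and N_GC = 6.
Tm = 2×11 + 4×6 = 46°C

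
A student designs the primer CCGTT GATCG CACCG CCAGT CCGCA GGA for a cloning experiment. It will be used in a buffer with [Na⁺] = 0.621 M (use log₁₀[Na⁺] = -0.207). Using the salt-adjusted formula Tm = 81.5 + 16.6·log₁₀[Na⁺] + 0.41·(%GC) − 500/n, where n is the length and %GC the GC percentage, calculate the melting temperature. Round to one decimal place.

88.0°C

Length n = 28. G=8, C=11, T=4, A=5
G+C = 19, so %GC = 19/28 × 100 = 67.857%
Salt term: 16.6 × (-0.207) = -3.436
GC term: 0.41 × 67.857 = 27.821; length term: −500/28 = −17.857
Tm = 81.5 + (-3.436) + 27.821 − 17.857 = 88.028 → 88.0°C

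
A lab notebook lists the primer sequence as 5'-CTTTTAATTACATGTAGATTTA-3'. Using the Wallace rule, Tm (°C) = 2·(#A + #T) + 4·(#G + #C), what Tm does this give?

52°C

Base counts: G=2, T=11, C=2, A=7
AT pairs contribute 18, GC pairs contribute 4.
Tm = 4·4 + 2·18 = 16 + 36 = 52°C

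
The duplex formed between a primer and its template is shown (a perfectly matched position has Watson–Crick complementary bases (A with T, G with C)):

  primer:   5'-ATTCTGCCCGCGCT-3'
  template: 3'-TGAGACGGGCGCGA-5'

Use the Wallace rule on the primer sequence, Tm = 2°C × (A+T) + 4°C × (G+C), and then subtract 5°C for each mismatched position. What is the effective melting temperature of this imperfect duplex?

41°C

Primer base counts: A=1, T=4, G=3, C=6 → A+T=5, G+C=9
Perfect-match Tm = 2(5) + 4(9) = 10 + 36 = 46°C
Mismatches (positions where the bases are not complementary): 1 (at position 2)
Effective Tm = 46 − 1×5 = 46 − 5 = 41°C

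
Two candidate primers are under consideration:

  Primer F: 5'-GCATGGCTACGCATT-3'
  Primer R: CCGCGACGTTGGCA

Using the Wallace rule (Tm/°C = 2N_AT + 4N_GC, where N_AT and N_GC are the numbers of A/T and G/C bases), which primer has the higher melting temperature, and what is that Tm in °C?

Primer R, 48°C

Primer F: A+T=7, G+C=8 → Tm = 2(7)+4(8) = 46°C
Primer R: A+T=4, G+C=10 → Tm = 2(4)+4(10) = 48°C
46°C vs 48°C → primer R is higher.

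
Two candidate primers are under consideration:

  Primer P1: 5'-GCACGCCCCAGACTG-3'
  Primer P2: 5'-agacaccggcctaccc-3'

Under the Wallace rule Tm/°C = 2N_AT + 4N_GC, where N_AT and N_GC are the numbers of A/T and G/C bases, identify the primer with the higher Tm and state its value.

Primer P1: A+T=4, G+C=11 → Tm = 2(4)+4(11) = 52°C
Primer P2: A+T=5, G+C=11 → Tm = 2(5)+4(11) = 54°C
52°C vs 54°C → primer P2 is higher.

Primer P2, 54°C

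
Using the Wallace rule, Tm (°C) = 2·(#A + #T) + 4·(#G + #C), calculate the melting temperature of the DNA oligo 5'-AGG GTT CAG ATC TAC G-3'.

G=5, T=4, A=4, C=3
AT pairs contribute 8, GC pairs contribute 8.
Tm = 2(8) + 4(8) = 16 + 32 = 48°C

48°C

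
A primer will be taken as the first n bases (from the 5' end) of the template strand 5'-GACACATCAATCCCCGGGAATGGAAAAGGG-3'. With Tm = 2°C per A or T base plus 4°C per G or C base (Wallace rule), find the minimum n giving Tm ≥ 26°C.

n = 9

First 8 bases: GACACATC → Tm = 24°C (< 26°C)
First 9 bases: GACACATCA → Tm = 26°C (≥ 26°C)
Each additional base adds 2°C (A/T) or 4°C (G/C), so Tm is non-decreasing in n; n = 9 is the first length to reach 26°C.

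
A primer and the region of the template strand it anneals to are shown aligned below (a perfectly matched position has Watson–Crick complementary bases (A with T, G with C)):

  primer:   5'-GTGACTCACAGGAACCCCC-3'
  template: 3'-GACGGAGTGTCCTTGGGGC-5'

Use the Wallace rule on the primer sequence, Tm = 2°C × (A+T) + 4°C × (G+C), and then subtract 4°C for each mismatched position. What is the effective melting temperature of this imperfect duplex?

50°C

Primer base counts: A=5, T=2, G=4, C=8 → A+T=7, G+C=12
Perfect-match Tm = 2(7) + 4(12) = 14 + 48 = 62°C
Mismatches (positions where the bases are not complementary): 3 (at positions 1, 4, 19)
Effective Tm = 62 − 3×4 = 62 − 12 = 50°C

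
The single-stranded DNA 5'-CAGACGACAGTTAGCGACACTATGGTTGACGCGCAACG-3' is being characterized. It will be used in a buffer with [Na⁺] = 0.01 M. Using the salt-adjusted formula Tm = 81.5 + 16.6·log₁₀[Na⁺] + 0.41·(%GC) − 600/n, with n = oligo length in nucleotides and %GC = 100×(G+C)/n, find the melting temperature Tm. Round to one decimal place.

55.2°C

Length n = 38. G=11, C=10, A=11, T=6
G+C = 21, so %GC = 21/38 × 100 = 55.263%
Salt term: 16.6 × (-2) = -33.2
GC term: 0.41 × 55.263 = 22.658; length term: −600/38 = −15.789
Tm = 81.5 + (-33.2) + 22.658 − 15.789 = 55.169 → 55.2°C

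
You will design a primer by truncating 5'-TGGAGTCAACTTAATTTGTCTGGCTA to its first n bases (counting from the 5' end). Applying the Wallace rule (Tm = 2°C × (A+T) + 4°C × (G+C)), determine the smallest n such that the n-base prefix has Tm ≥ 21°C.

First 6 bases: TGGAGT → Tm = 18°C (< 21°C)
First 7 bases: TGGAGTC → Tm = 22°C (≥ 21°C)
Each additional base adds 2°C (A/T) or 4°C (G/C), so Tm is non-decreasing in n; n = 7 is the first length to reach 21°C.

n = 7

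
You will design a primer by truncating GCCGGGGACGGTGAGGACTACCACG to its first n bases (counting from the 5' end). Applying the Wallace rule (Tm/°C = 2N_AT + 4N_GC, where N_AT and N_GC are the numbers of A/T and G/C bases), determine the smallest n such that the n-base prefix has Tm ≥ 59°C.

n = 17

First 16 bases: GCCGGGGACGGTGAGG → Tm = 58°C (< 59°C)
First 17 bases: GCCGGGGACGGTGAGGA → Tm = 60°C (≥ 59°C)
Since every base adds ≥2°C, Tm only increases with n, so the threshold is first crossed at n = 17.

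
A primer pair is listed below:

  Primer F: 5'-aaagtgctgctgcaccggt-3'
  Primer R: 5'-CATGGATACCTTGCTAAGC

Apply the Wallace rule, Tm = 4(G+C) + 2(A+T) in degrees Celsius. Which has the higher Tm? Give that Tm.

Primer F, 60°C

Primer F: A+T=8, G+C=11 → Tm = 2(8)+4(11) = 60°C
Primer R: A+T=10, G+C=9 → Tm = 2(10)+4(9) = 56°C
60°C vs 56°C → primer F is higher.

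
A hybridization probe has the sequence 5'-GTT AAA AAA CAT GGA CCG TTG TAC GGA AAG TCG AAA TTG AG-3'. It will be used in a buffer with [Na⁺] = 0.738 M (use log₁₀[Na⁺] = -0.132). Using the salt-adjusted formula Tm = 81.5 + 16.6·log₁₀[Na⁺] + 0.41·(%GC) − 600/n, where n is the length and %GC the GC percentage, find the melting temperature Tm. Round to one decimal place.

Length n = 41. T=9, G=11, A=16, C=5
G+C = 16, so %GC = 16/41 × 100 = 39.024%
Salt term: 16.6 × (-0.132) = -2.191
GC term: 0.41 × 39.024 = 16; length term: −600/41 = −14.634
Tm = 81.5 + (-2.191) + 16 − 14.634 = 80.675 → 80.7°C

80.7°C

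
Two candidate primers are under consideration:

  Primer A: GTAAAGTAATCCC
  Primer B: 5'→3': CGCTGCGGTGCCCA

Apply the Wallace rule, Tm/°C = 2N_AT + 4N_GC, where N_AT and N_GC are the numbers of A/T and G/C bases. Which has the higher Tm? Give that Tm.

Primer B, 50°C

Primer A: A+T=8, G+C=5 → Tm = 2(8)+4(5) = 36°C
Primer B: A+T=3, G+C=11 → Tm = 2(3)+4(11) = 50°C
36°C vs 50°C → primer B is higher.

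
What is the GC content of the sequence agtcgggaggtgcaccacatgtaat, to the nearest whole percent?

52%

C=5, T=5, G=8, A=7
G+C = 8 + 5 = 13 out of 25 bases
%GC = 13/25 × 100 = 52% ≈ 52%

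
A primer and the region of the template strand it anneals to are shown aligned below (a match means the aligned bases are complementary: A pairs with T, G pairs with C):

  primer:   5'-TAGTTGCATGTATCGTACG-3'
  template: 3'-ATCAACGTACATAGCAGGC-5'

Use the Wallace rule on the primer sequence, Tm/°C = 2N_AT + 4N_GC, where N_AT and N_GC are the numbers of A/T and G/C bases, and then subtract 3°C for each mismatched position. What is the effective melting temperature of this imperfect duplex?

51°C

Primer base counts: A=4, T=7, G=5, C=3 → A+T=11, G+C=8
Perfect-match Tm = 2(11) + 4(8) = 22 + 32 = 54°C
Mismatches (positions where the bases are not complementary): 1 (at position 17)
Effective Tm = 54 − 1×3 = 54 − 3 = 51°C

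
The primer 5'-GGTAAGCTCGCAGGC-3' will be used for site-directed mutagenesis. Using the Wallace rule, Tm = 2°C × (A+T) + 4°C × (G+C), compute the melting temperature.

50°C

T=2, G=6, A=3, C=4
So N_AT = 5 and N_GC = 10.
Tm = 4·10 + 2·5 = 40 + 10 = 50°C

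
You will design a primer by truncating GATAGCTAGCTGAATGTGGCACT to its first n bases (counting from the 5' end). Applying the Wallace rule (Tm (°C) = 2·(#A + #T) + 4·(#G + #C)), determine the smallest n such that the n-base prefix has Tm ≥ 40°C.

n = 14

First 13 bases: GATAGCTAGCTGA → Tm = 38°C (< 40°C)
First 14 bases: GATAGCTAGCTGAA → Tm = 40°C (≥ 40°C)
Since every base adds ≥2°C, Tm only increases with n, so the threshold is first crossed at n = 14.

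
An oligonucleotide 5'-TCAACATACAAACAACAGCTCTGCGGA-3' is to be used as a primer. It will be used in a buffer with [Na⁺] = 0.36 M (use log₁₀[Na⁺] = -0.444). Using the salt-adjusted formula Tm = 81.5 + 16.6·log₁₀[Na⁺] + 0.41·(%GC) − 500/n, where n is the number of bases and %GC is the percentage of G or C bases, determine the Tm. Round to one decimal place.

Length n = 27. Scanning the sequence gives G=4, T=4, A=11, C=8.
G+C = 12, so %GC = 12/27 × 100 = 44.444%
Salt term: 16.6 × (-0.444) = -7.37
GC term: 0.41 × 44.444 = 18.222; length term: −500/27 = −18.519
Tm = 81.5 + (-7.37) + 18.222 − 18.519 = 73.833 → 73.8°C

73.8°C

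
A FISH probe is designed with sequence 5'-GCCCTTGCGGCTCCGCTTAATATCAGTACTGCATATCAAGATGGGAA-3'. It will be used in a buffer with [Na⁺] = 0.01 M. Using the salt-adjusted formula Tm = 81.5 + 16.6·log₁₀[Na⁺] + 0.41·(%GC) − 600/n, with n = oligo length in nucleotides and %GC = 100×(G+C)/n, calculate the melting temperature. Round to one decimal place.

Length n = 47. Scanning the sequence gives G=11, A=12, C=12, T=12.
G+C = 23, so %GC = 23/47 × 100 = 48.936%
Salt term: 16.6 × (-2) = -33.2
GC term: 0.41 × 48.936 = 20.064; length term: −600/47 = −12.766
Tm = 81.5 + (-33.2) + 20.064 − 12.766 = 55.598 → 55.6°C

55.6°C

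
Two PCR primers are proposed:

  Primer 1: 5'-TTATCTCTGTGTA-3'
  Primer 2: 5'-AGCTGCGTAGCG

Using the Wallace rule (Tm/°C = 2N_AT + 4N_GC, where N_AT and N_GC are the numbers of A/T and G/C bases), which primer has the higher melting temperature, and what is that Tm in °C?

Primer 2, 40°C

Primer 1: A+T=9, G+C=4 → Tm = 2(9)+4(4) = 34°C
Primer 2: A+T=4, G+C=8 → Tm = 2(4)+4(8) = 40°C
34°C vs 40°C → primer 2 is higher.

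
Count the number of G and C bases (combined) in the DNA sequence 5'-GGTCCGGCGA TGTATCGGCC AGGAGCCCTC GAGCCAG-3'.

26

Counting bases: G=14, C=12, T=5, A=6
G+C = 14 + 12 = 26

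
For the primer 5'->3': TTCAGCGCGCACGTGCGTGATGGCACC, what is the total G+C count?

18

Base counts: G=9, C=9, T=5, A=4
G+C = 9 + 9 = 18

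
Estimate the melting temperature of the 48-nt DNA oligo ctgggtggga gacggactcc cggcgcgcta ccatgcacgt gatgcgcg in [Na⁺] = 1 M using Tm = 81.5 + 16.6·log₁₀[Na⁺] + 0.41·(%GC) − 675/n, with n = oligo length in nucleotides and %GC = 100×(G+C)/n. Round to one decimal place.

Length n = 48. Scanning the sequence gives A=7, G=19, C=15, T=7.
G+C = 34, so %GC = 34/48 × 100 = 70.833%
Salt term: 16.6 × (0) = 0
GC term: 0.41 × 70.833 = 29.042; length term: −675/48 = −14.062
Tm = 81.5 + (0) + 29.042 − 14.062 = 96.48 → 96.5°C

96.5°C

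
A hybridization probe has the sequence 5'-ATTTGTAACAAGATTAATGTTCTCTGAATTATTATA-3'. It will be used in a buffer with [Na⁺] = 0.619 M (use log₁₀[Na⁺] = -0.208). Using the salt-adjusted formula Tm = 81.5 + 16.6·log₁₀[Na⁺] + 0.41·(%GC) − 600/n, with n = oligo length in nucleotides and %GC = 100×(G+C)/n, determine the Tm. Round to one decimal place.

69.4°C

Length n = 36. Scanning the sequence gives G=4, C=3, A=13, T=16.
G+C = 7, so %GC = 7/36 × 100 = 19.444%
Salt term: 16.6 × (-0.208) = -3.453
GC term: 0.41 × 19.444 = 7.972; length term: −600/36 = −16.667
Tm = 81.5 + (-3.453) + 7.972 − 16.667 = 69.352 → 69.4°C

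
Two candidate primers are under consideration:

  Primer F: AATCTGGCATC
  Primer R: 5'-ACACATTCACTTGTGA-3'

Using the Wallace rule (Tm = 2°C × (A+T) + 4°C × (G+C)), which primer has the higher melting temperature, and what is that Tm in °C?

Primer F: A+T=6, G+C=5 → Tm = 2(6)+4(5) = 32°C
Primer R: A+T=10, G+C=6 → Tm = 2(10)+4(6) = 44°C
32°C vs 44°C → primer R is higher.

Primer R, 44°C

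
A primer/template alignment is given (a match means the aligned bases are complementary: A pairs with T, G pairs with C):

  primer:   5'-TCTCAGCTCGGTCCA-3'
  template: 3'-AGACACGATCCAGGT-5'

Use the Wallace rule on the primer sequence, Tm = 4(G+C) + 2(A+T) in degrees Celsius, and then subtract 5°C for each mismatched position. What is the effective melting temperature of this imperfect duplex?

Primer base counts: A=2, T=4, G=3, C=6 → A+T=6, G+C=9
Perfect-match Tm = 2(6) + 4(9) = 12 + 36 = 48°C
Mismatches (positions where the bases are not complementary): 3 (at positions 4, 5, 9)
Effective Tm = 48 − 3×5 = 48 − 15 = 33°C

33°C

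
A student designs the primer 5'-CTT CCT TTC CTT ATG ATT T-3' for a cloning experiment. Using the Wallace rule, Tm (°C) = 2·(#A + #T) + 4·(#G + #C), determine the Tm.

50°C

Base counts: C=5, A=2, T=11, G=1
So N_AT = 13 and N_GC = 6.
Tm = 2(13) + 4(6) = 26 + 24 = 50°C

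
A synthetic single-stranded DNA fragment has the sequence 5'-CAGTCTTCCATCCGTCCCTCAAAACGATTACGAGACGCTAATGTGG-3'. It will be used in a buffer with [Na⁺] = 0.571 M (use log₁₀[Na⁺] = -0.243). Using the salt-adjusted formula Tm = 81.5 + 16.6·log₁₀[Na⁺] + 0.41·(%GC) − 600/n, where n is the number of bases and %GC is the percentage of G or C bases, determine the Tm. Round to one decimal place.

84.9°C

Length n = 46. Scanning the sequence gives C=14, A=12, G=9, T=11.
G+C = 23, so %GC = 23/46 × 100 = 50%
Salt term: 16.6 × (-0.243) = -4.034
GC term: 0.41 × 50 = 20.5; length term: −600/46 = −13.043
Tm = 81.5 + (-4.034) + 20.5 − 13.043 = 84.923 → 84.9°C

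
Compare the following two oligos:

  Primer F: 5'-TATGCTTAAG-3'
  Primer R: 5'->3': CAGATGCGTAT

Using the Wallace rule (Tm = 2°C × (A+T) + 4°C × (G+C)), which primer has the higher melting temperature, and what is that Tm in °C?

Primer R, 32°C

Primer F: A+T=7, G+C=3 → Tm = 2(7)+4(3) = 26°C
Primer R: A+T=6, G+C=5 → Tm = 2(6)+4(5) = 32°C
26°C vs 32°C → primer R is higher.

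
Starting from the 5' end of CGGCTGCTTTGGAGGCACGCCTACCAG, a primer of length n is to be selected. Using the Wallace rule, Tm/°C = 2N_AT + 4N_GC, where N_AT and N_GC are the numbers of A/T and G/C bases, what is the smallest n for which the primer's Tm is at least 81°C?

First 24 bases: CGGCTGCTTTGGAGGCACGCCTAC → Tm = 80°C (< 81°C)
First 25 bases: CGGCTGCTTTGGAGGCACGCCTACC → Tm = 84°C (≥ 81°C)
Each additional base adds 2°C (A/T) or 4°C (G/C), so Tm is non-decreasing in n; n = 25 is the first length to reach 81°C.

n = 25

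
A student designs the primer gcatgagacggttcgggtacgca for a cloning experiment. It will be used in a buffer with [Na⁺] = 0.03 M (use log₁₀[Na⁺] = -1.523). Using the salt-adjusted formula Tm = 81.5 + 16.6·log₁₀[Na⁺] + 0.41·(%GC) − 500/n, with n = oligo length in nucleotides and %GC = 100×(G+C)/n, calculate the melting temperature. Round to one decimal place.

59.4°C

Length n = 23. Scanning the sequence gives G=9, A=5, T=4, C=5.
G+C = 14, so %GC = 14/23 × 100 = 60.87%
Salt term: 16.6 × (-1.523) = -25.282
GC term: 0.41 × 60.87 = 24.957; length term: −500/23 = −21.739
Tm = 81.5 + (-25.282) + 24.957 − 21.739 = 59.436 → 59.4°C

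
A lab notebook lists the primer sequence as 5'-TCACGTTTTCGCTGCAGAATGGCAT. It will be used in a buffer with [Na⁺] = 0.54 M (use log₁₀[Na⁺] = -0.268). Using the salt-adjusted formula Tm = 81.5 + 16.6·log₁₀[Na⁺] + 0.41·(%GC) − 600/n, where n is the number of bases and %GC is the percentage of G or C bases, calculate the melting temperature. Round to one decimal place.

Length n = 25. Counting bases: A=5, T=8, C=6, G=6
G+C = 12, so %GC = 12/25 × 100 = 48%
Salt term: 16.6 × (-0.268) = -4.449
GC term: 0.41 × 48 = 19.68; length term: −600/25 = −24
Tm = 81.5 + (-4.449) + 19.68 − 24 = 72.731 → 72.7°C

72.7°C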